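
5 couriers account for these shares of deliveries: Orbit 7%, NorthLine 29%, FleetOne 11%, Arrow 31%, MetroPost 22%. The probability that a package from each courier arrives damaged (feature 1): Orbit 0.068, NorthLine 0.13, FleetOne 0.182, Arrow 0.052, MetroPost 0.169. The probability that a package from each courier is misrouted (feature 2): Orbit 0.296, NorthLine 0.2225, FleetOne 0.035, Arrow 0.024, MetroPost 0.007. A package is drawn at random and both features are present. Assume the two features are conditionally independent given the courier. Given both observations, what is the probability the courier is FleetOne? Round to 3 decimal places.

0.063

Compute prior × likelihood for every hypothesis:
  Orbit: 0.07 × 0.068 × 0.296 = 0.00140896
  NorthLine: 0.29 × 0.13 × 0.2225 = 0.00838825
  FleetOne: 0.11 × 0.182 × 0.035 = 0.0007007
  Arrow: 0.31 × 0.052 × 0.024 = 0.00038688
  MetroPost: 0.22 × 0.169 × 0.007 = 0.00026026
Normalizing constant = 0.01114505.
P(FleetOne | evidence) = 0.0007007 / 0.01114505 ≈ 0.063.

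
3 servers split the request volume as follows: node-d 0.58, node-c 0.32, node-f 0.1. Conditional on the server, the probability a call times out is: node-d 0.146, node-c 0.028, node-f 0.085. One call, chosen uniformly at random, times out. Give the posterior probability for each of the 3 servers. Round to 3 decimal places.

node-d 0.829, node-c 0.088, node-f 0.083

Prior × likelihood for each hypothesis:
  node-d: 0.58 × 0.146 = 0.08468
  node-c: 0.32 × 0.028 = 0.00896
  node-f: 0.1 × 0.085 = 0.0085
Normalizing constant = 0.10214.
P(node-d | timeout) = 0.08468/0.10214 ≈ 0.829
P(node-c | timeout) = 0.00896/0.10214 ≈ 0.088
P(node-f | timeout) = 0.0085/0.10214 ≈ 0.083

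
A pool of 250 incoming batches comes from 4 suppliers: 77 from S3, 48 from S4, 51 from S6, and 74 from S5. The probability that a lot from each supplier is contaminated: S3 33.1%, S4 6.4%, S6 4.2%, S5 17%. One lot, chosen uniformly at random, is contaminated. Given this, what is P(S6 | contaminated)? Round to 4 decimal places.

0.0495

Unnormalized posteriors (prior × likelihood):
  S3: 0.308 × 0.331 = 0.101948
  S4: 0.192 × 0.064 = 0.012288
  S6: 0.204 × 0.042 = 0.008568
  S5: 0.296 × 0.17 = 0.05032
Total = 0.173124.
P(S6 | evidence) = 0.008568 / 0.173124 ≈ 0.0495.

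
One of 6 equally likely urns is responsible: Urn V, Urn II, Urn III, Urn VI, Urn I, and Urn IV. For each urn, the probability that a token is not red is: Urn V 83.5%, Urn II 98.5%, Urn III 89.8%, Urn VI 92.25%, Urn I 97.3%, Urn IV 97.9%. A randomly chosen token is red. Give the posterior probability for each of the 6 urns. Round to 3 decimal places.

Urn V 0.405, Urn II 0.037, Urn III 0.250, Urn VI 0.190, Urn I 0.066, Urn IV 0.052

Taking complements, P(red | each) = Urn V 0.165, Urn II 0.015, Urn III 0.102, Urn VI 0.0775, Urn I 0.027, Urn IV 0.021.
With a uniform prior (1/6 each), posterior ∝ likelihood:
  Urn V: 0.165
  Urn II: 0.015
  Urn III: 0.102
  Urn VI: 0.0775
  Urn I: 0.027
  Urn IV: 0.021
Sum = 0.4075.
P(Urn V | red) = 0.165/0.4075 ≈ 0.405
P(Urn II | red) = 0.015/0.4075 ≈ 0.037
P(Urn III | red) = 0.102/0.4075 ≈ 0.250
P(Urn VI | red) = 0.0775/0.4075 ≈ 0.190
P(Urn I | red) = 0.027/0.4075 ≈ 0.066
P(Urn IV | red) = 0.021/0.4075 ≈ 0.052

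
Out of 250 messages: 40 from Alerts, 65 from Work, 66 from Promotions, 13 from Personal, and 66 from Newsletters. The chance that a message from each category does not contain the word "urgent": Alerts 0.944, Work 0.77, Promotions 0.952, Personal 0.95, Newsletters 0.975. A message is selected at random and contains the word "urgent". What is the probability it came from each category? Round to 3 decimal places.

Alerts 0.099, Work 0.660, Promotions 0.140, Personal 0.029, Newsletters 0.073

Taking complements, P(urgent-flag | each) = Alerts 0.056, Work 0.23, Promotions 0.048, Personal 0.05, Newsletters 0.025.
Unnormalized posteriors (prior × likelihood):
  Alerts: 0.16 × 0.056 = 0.00896
  Work: 0.26 × 0.23 = 0.0598
  Promotions: 0.264 × 0.048 = 0.012672
  Personal: 0.052 × 0.05 = 0.0026
  Newsletters: 0.264 × 0.025 = 0.0066
Total = 0.090632.
P(Alerts | urgent-flag) = 0.00896/0.090632 ≈ 0.099
P(Work | urgent-flag) = 0.0598/0.090632 ≈ 0.660
P(Promotions | urgent-flag) = 0.012672/0.090632 ≈ 0.140
P(Personal | urgent-flag) = 0.0026/0.090632 ≈ 0.029
P(Newsletters | urgent-flag) = 0.0066/0.090632 ≈ 0.073
(Check: 0.099+0.660+0.140+0.029+0.073 = 1.001.)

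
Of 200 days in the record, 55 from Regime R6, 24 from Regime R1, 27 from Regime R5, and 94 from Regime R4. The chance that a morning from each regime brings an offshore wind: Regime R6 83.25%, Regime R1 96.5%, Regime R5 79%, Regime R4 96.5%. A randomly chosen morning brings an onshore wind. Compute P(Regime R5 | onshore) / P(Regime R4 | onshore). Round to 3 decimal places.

Taking complements, P(onshore | each) = Regime R6 0.1675, Regime R1 0.035, Regime R5 0.21, Regime R4 0.035.
Unnormalized posteriors (prior × likelihood):
  Regime R6: 0.275 × 0.1675 = 0.0460625
  Regime R1: 0.12 × 0.035 = 0.0042
  Regime R5: 0.135 × 0.21 = 0.02835
  Regime R4: 0.47 × 0.035 = 0.01645
Normalizing constant = 0.0950625.
The ratio is 0.02835 / 0.01645 (the normalizer cancels) = 1.723.

1.723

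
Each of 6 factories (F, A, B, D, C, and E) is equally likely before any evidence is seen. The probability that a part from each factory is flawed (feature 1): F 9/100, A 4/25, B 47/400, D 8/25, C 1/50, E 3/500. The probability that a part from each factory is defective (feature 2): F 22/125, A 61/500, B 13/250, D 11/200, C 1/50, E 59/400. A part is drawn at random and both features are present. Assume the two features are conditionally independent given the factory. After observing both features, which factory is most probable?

A

Since the prior is uniform, the posterior is proportional to the likelihood:
  F: 0.09 × 0.176 = 0.01584
  A: 0.16 × 0.122 = 0.01952
  B: 0.1175 × 0.052 = 0.00611
  D: 0.32 × 0.055 = 0.0176
  C: 0.02 × 0.02 = 0.0004
  E: 0.006 × 0.1475 = 0.000885
Total = 0.060355.
Largest term belongs to A, so A is most probable.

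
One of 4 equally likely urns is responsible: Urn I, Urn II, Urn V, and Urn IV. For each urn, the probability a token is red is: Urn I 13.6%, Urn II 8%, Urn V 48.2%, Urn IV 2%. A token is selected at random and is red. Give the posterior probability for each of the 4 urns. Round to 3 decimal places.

Since the prior is uniform, the posterior is proportional to the likelihood:
  Urn I: 0.136
  Urn II: 0.08
  Urn V: 0.482
  Urn IV: 0.02
Sum = 0.718.
P(Urn I | red) = 0.136/0.718 ≈ 0.189
P(Urn II | red) = 0.08/0.718 ≈ 0.111
P(Urn V | red) = 0.482/0.718 ≈ 0.671
P(Urn IV | red) = 0.02/0.718 ≈ 0.028

Urn I 0.189, Urn II 0.111, Urn V 0.671, Urn IV 0.028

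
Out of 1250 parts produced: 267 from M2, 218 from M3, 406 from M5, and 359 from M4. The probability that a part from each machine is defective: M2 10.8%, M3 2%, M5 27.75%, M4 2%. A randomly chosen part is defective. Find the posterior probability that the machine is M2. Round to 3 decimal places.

By Bayes' rule, posterior ∝ prior × likelihood:
  M2: 0.2136 × 0.108 = 0.0230688
  M3: 0.1744 × 0.02 = 0.003488
  M5: 0.3248 × 0.2775 = 0.090132
  M4: 0.2872 × 0.02 = 0.005744
Normalizing constant = 0.1224328.
P(M2 | evidence) = 0.0230688 / 0.1224328 ≈ 0.188.

0.188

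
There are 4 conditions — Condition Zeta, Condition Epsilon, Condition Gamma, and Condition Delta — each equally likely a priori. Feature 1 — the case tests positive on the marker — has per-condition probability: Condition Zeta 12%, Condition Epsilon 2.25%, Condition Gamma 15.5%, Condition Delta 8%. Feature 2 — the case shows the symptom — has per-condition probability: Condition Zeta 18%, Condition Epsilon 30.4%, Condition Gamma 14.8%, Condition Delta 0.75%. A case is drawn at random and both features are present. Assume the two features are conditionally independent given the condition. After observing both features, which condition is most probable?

With a uniform prior (1/4 each), posterior ∝ likelihood:
  Condition Zeta: 0.12 × 0.18 = 0.0216
  Condition Epsilon: 0.0225 × 0.304 = 0.00684
  Condition Gamma: 0.155 × 0.148 = 0.02294
  Condition Delta: 0.08 × 0.0075 = 0.0006
Sum = 0.05198.
Largest term belongs to Condition Gamma, so Condition Gamma is most probable.

Condition Gamma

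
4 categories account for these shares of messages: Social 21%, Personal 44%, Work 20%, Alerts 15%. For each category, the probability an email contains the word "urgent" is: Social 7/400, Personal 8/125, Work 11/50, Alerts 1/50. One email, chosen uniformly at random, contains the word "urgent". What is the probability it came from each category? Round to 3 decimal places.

By Bayes' rule, posterior ∝ prior × likelihood:
  Social: 0.21 × 0.0175 = 0.003675
  Personal: 0.44 × 0.064 = 0.02816
  Work: 0.2 × 0.22 = 0.044
  Alerts: 0.15 × 0.02 = 0.003
Total = 0.078835.
P(Social | urgent-flag) = 0.003675/0.078835 ≈ 0.047
P(Personal | urgent-flag) = 0.02816/0.078835 ≈ 0.357
P(Work | urgent-flag) = 0.044/0.078835 ≈ 0.558
P(Alerts | urgent-flag) = 0.003/0.078835 ≈ 0.038
(Check: 0.047+0.357+0.558+0.038 = 1.000.)

Social 0.047, Personal 0.357, Work 0.558, Alerts 0.038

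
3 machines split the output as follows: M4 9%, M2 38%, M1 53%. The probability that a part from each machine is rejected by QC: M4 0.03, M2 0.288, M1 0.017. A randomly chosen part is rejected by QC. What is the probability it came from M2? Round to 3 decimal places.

Prior × likelihood for each hypothesis:
  M4: 0.09 × 0.03 = 0.0027
  M2: 0.38 × 0.288 = 0.10944
  M1: 0.53 × 0.017 = 0.00901
Total = 0.12115.
P(M2 | evidence) = 0.10944 / 0.12115 ≈ 0.903.

0.903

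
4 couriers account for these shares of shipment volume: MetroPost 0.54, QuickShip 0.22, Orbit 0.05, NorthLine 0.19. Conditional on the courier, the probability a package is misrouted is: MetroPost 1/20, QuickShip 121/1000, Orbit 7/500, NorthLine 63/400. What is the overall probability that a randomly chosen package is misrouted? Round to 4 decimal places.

0.0842

Compute prior × likelihood for every hypothesis:
  MetroPost: 0.54 × 0.05 = 0.027
  QuickShip: 0.22 × 0.121 = 0.02662
  Orbit: 0.05 × 0.014 = 0.0007
  NorthLine: 0.19 × 0.1575 = 0.029925
P(misrouted) = 0.027 + 0.02662 + 0.0007 + 0.029925 = 0.084245 → 0.0842.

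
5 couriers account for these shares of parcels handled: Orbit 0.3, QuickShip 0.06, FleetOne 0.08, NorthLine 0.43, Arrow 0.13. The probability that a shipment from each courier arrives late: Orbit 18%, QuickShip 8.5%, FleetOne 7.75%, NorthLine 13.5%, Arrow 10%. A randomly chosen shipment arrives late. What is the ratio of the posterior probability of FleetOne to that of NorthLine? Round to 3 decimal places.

0.107

By Bayes' rule, posterior ∝ prior × likelihood:
  Orbit: 0.3 × 0.18 = 0.054
  QuickShip: 0.06 × 0.085 = 0.0051
  FleetOne: 0.08 × 0.0775 = 0.0062
  NorthLine: 0.43 × 0.135 = 0.05805
  Arrow: 0.13 × 0.1 = 0.013
Normalizing constant = 0.13635.
The ratio is 0.0062 / 0.05805 (the normalizer cancels) = 0.107.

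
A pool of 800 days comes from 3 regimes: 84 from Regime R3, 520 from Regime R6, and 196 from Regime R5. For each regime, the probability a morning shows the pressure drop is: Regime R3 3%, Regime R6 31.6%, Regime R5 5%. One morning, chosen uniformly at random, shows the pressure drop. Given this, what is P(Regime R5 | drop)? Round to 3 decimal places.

Compute prior × likelihood for every hypothesis:
  Regime R3: 0.105 × 0.03 = 0.00315
  Regime R6: 0.65 × 0.316 = 0.2054
  Regime R5: 0.245 × 0.05 = 0.01225
Sum = 0.2208.
P(Regime R5 | evidence) = 0.01225 / 0.2208 ≈ 0.055.

0.055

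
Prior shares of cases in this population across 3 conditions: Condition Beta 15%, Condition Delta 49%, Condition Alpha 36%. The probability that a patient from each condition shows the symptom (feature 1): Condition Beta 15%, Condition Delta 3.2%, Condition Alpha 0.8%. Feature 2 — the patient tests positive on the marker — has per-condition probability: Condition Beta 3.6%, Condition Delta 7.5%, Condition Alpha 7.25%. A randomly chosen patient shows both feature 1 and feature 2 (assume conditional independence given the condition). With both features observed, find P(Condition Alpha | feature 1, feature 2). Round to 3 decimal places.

By Bayes' rule, posterior ∝ prior × likelihood:
  Condition Beta: 0.15 × 0.15 × 0.036 = 0.00081
  Condition Delta: 0.49 × 0.032 × 0.075 = 0.001176
  Condition Alpha: 0.36 × 0.008 × 0.0725 = 0.0002088
Normalizing constant = 0.0021948.
P(Condition Alpha | evidence) = 0.0002088 / 0.0021948 ≈ 0.095.

0.095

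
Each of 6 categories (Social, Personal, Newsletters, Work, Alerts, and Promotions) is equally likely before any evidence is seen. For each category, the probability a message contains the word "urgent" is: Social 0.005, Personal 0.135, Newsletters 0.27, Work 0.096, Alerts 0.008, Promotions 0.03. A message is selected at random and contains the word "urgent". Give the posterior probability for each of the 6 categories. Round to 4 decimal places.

With a uniform prior (1/6 each), posterior ∝ likelihood:
  Social: 0.005
  Personal: 0.135
  Newsletters: 0.27
  Work: 0.096
  Alerts: 0.008
  Promotions: 0.03
Normalizing constant = 0.544.
P(Social | urgent-flag) = 0.005/0.544 ≈ 0.0092
P(Personal | urgent-flag) = 0.135/0.544 ≈ 0.2482
P(Newsletters | urgent-flag) = 0.27/0.544 ≈ 0.4963
P(Work | urgent-flag) = 0.096/0.544 ≈ 0.1765
P(Alerts | urgent-flag) = 0.008/0.544 ≈ 0.0147
P(Promotions | urgent-flag) = 0.03/0.544 ≈ 0.0551

Social 0.0092, Personal 0.2482, Newsletters 0.4963, Work 0.1765, Alerts 0.0147, Promotions 0.0551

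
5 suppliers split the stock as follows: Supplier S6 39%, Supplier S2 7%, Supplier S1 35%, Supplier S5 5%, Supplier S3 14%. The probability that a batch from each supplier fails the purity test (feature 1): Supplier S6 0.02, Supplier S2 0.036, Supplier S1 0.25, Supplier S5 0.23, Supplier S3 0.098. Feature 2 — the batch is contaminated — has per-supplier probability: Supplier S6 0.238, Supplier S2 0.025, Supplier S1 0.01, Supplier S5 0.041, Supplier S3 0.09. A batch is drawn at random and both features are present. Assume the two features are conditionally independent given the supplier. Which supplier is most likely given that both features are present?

Supplier S6

Compute prior × likelihood for every hypothesis:
  Supplier S6: 0.39 × 0.02 × 0.238 = 0.0018564
  Supplier S2: 0.07 × 0.036 × 0.025 = 0.000063
  Supplier S1: 0.35 × 0.25 × 0.01 = 0.000875
  Supplier S5: 0.05 × 0.23 × 0.041 = 0.0004715
  Supplier S3: 0.14 × 0.098 × 0.09 = 0.0012348
Total = 0.0045007.
Largest term belongs to Supplier S6, so Supplier S6 is most probable.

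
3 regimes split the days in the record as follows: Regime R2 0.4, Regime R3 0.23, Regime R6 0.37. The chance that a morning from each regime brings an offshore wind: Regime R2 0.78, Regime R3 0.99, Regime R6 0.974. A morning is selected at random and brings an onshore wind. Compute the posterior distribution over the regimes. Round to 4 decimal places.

Taking complements, P(onshore | each) = Regime R2 0.22, Regime R3 0.01, Regime R6 0.026.
Compute prior × likelihood for every hypothesis:
  Regime R2: 0.4 × 0.22 = 0.088
  Regime R3: 0.23 × 0.01 = 0.0023
  Regime R6: 0.37 × 0.026 = 0.00962
Sum = 0.09992.
P(Regime R2 | onshore) = 0.088/0.09992 ≈ 0.8807
P(Regime R3 | onshore) = 0.0023/0.09992 ≈ 0.0230
P(Regime R6 | onshore) = 0.00962/0.09992 ≈ 0.0963

Regime R2 0.8807, Regime R3 0.0230, Regime R6 0.0963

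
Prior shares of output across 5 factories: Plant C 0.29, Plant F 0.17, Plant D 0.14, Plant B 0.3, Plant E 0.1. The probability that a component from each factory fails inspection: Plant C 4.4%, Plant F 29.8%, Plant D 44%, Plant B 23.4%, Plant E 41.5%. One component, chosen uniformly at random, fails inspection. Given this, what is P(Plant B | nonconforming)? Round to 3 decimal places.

By Bayes' rule, posterior ∝ prior × likelihood:
  Plant C: 0.29 × 0.044 = 0.01276
  Plant F: 0.17 × 0.298 = 0.05066
  Plant D: 0.14 × 0.44 = 0.0616
  Plant B: 0.3 × 0.234 = 0.0702
  Plant E: 0.1 × 0.415 = 0.0415
Sum = 0.23672.
P(Plant B | evidence) = 0.0702 / 0.23672 ≈ 0.297.

0.297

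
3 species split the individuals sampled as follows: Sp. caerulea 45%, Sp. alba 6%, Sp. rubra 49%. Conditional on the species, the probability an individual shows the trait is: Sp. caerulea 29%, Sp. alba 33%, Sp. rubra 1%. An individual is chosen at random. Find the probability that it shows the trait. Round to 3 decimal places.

0.155

Unnormalized posteriors (prior × likelihood):
  Sp. caerulea: 0.45 × 0.29 = 0.1305
  Sp. alba: 0.06 × 0.33 = 0.0198
  Sp. rubra: 0.49 × 0.01 = 0.0049
P(trait) = 0.1305 + 0.0198 + 0.0049 = 0.1552 → 0.155.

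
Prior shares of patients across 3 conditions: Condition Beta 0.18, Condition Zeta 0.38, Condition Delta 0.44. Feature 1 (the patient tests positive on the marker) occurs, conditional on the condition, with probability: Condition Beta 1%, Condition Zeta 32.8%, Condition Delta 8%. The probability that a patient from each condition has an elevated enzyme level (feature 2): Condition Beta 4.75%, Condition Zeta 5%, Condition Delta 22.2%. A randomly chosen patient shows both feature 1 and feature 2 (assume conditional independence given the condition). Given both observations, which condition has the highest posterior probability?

Condition Delta

By Bayes' rule, posterior ∝ prior × likelihood:
  Condition Beta: 0.18 × 0.01 × 0.0475 = 0.0000855
  Condition Zeta: 0.38 × 0.328 × 0.05 = 0.006232
  Condition Delta: 0.44 × 0.08 × 0.222 = 0.0078144
Total = 0.0141319.
Largest term belongs to Condition Delta, so Condition Delta is most probable.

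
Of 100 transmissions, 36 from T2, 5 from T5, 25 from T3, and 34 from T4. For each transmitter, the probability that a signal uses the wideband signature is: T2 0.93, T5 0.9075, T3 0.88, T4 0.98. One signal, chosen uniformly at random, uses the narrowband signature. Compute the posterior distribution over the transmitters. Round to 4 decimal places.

T2 0.3782, T5 0.0694, T3 0.4503, T4 0.1021

Taking complements, P(narrowband | each) = T2 0.07, T5 0.0925, T3 0.12, T4 0.02.
Prior × likelihood for each hypothesis:
  T2: 0.36 × 0.07 = 0.0252
  T5: 0.05 × 0.0925 = 0.004625
  T3: 0.25 × 0.12 = 0.03
  T4: 0.34 × 0.02 = 0.0068
Total = 0.066625.
P(T2 | narrowband) = 0.0252/0.066625 ≈ 0.3782
P(T5 | narrowband) = 0.004625/0.066625 ≈ 0.0694
P(T3 | narrowband) = 0.03/0.066625 ≈ 0.4503
P(T4 | narrowband) = 0.0068/0.066625 ≈ 0.1021
(Check: 0.3782+0.0694+0.4503+0.1021 = 1.0000.)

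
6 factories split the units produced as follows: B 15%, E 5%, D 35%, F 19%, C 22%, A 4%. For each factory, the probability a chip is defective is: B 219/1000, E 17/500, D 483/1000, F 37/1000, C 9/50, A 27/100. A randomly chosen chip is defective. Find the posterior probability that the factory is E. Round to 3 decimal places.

0.007

Prior × likelihood for each hypothesis:
  B: 0.15 × 0.219 = 0.03285
  E: 0.05 × 0.034 = 0.0017
  D: 0.35 × 0.483 = 0.16905
  F: 0.19 × 0.037 = 0.00703
  C: 0.22 × 0.18 = 0.0396
  A: 0.04 × 0.27 = 0.0108
Sum = 0.26103.
P(E | evidence) = 0.0017 / 0.26103 ≈ 0.007.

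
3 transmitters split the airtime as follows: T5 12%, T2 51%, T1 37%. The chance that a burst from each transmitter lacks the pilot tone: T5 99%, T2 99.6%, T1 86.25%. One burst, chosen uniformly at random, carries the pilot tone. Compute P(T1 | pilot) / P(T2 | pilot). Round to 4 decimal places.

24.9387

Taking complements, P(pilot | each) = T5 0.01, T2 0.004, T1 0.1375.
Unnormalized posteriors (prior × likelihood):
  T5: 0.12 × 0.01 = 0.0012
  T2: 0.51 × 0.004 = 0.00204
  T1: 0.37 × 0.1375 = 0.050875
Total = 0.054115.
The ratio is 0.050875 / 0.00204 (the normalizer cancels) = 24.9387.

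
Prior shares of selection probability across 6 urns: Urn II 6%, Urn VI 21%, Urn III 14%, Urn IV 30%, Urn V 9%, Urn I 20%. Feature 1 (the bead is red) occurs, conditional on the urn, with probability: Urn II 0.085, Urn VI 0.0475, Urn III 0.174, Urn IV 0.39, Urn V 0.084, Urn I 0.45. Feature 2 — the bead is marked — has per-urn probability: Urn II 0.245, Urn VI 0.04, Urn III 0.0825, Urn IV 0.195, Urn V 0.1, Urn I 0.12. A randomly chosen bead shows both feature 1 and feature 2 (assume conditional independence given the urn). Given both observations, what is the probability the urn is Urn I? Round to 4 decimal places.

0.2840

Compute prior × likelihood for every hypothesis:
  Urn II: 0.06 × 0.085 × 0.245 = 0.0012495
  Urn VI: 0.21 × 0.0475 × 0.04 = 0.000399
  Urn III: 0.14 × 0.174 × 0.0825 = 0.0020097
  Urn IV: 0.3 × 0.39 × 0.195 = 0.022815
  Urn V: 0.09 × 0.084 × 0.1 = 0.000756
  Urn I: 0.2 × 0.45 × 0.12 = 0.0108
Sum = 0.0380292.
P(Urn I | evidence) = 0.0108 / 0.0380292 ≈ 0.2840.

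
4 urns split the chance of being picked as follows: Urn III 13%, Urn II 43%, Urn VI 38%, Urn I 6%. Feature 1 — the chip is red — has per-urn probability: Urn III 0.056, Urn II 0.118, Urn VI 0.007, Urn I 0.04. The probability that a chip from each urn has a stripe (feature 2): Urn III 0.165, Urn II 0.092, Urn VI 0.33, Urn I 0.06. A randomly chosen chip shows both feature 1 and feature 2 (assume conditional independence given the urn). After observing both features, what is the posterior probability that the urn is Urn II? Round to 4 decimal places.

0.6774

Prior × likelihood for each hypothesis:
  Urn III: 0.13 × 0.056 × 0.165 = 0.0012012
  Urn II: 0.43 × 0.118 × 0.092 = 0.00466808
  Urn VI: 0.38 × 0.007 × 0.33 = 0.0008778
  Urn I: 0.06 × 0.04 × 0.06 = 0.000144
Total = 0.00689108.
P(Urn II | evidence) = 0.00466808 / 0.00689108 ≈ 0.6774.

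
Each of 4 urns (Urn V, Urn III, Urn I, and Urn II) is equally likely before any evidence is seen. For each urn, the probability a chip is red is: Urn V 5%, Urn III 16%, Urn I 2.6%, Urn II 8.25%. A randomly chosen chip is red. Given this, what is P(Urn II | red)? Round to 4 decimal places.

With a uniform prior (1/4 each), posterior ∝ likelihood:
  Urn V: 0.05
  Urn III: 0.16
  Urn I: 0.026
  Urn II: 0.0825
Sum = 0.3185.
P(Urn II | evidence) = 0.0825 / 0.3185 ≈ 0.2590.

0.2590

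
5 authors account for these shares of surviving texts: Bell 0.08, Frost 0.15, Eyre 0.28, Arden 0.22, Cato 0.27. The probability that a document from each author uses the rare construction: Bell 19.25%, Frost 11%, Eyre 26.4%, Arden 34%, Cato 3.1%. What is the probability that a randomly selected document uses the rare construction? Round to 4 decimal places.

0.1890

Prior × likelihood for each hypothesis:
  Bell: 0.08 × 0.1925 = 0.0154
  Frost: 0.15 × 0.11 = 0.0165
  Eyre: 0.28 × 0.264 = 0.07392
  Arden: 0.22 × 0.34 = 0.0748
  Cato: 0.27 × 0.031 = 0.00837
P(rare-form) = 0.0154 + 0.0165 + 0.07392 + 0.0748 + 0.00837 = 0.18899 → 0.1890.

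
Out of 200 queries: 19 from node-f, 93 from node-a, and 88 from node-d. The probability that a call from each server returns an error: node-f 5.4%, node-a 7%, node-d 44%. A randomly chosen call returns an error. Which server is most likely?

node-d

Compute prior × likelihood for every hypothesis:
  node-f: 0.095 × 0.054 = 0.00513
  node-a: 0.465 × 0.07 = 0.03255
  node-d: 0.44 × 0.44 = 0.1936
Normalizing constant = 0.23128.
Largest term belongs to node-d, so node-d is most probable.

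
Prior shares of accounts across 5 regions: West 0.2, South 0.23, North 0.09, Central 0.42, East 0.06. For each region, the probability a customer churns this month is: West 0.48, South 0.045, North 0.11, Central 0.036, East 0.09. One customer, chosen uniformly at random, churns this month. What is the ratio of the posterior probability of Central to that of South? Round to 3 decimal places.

1.461

By Bayes' rule, posterior ∝ prior × likelihood:
  West: 0.2 × 0.48 = 0.096
  South: 0.23 × 0.045 = 0.01035
  North: 0.09 × 0.11 = 0.0099
  Central: 0.42 × 0.036 = 0.01512
  East: 0.06 × 0.09 = 0.0054
Sum = 0.13677.
The ratio is 0.01512 / 0.01035 (the normalizer cancels) = 1.461.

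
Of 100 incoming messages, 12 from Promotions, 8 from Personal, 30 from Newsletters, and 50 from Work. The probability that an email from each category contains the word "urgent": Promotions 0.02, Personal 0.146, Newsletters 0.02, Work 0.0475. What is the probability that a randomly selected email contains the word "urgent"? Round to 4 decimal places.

Compute prior × likelihood for every hypothesis:
  Promotions: 0.12 × 0.02 = 0.0024
  Personal: 0.08 × 0.146 = 0.01168
  Newsletters: 0.3 × 0.02 = 0.006
  Work: 0.5 × 0.0475 = 0.02375
P(urgent-flag) = 0.0024 + 0.01168 + 0.006 + 0.02375 = 0.04383 → 0.0438.

0.0438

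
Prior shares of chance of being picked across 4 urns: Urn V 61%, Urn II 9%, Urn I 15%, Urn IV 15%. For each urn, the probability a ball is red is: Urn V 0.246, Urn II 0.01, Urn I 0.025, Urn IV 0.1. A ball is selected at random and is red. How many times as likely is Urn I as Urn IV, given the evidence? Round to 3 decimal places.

By Bayes' rule, posterior ∝ prior × likelihood:
  Urn V: 0.61 × 0.246 = 0.15006
  Urn II: 0.09 × 0.01 = 0.0009
  Urn I: 0.15 × 0.025 = 0.00375
  Urn IV: 0.15 × 0.1 = 0.015
Sum = 0.16971.
The ratio is 0.00375 / 0.015 (the normalizer cancels) = 0.250.

0.250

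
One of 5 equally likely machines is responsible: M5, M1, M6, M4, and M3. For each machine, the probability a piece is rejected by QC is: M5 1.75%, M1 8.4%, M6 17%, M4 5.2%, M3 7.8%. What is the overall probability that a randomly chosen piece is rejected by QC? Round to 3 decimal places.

With a uniform prior (1/5 each), posterior ∝ likelihood:
  M5: 0.0175
  M1: 0.084
  M6: 0.17
  M4: 0.052
  M3: 0.078
P(rejected) = (1/5) × (0.0175 + 0.084 + 0.17 + 0.052 + 0.078) = 0.4015/5 ≈ 0.080.

0.080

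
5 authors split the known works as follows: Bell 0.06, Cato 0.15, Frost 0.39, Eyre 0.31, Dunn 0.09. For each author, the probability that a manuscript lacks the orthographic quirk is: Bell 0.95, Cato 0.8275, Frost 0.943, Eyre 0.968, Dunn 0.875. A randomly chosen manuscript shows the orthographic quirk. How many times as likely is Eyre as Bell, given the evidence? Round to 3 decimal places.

Taking complements, P(quirk | each) = Bell 0.05, Cato 0.1725, Frost 0.057, Eyre 0.032, Dunn 0.125.
Prior × likelihood for each hypothesis:
  Bell: 0.06 × 0.05 = 0.003
  Cato: 0.15 × 0.1725 = 0.025875
  Frost: 0.39 × 0.057 = 0.02223
  Eyre: 0.31 × 0.032 = 0.00992
  Dunn: 0.09 × 0.125 = 0.01125
Sum = 0.072275.
The ratio is 0.00992 / 0.003 (the normalizer cancels) = 3.307.

3.307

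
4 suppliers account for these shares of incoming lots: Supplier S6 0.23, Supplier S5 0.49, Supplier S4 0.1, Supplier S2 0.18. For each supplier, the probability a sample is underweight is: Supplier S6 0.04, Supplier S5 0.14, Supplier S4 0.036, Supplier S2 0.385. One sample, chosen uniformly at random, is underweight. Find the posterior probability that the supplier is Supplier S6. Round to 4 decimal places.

Prior × likelihood for each hypothesis:
  Supplier S6: 0.23 × 0.04 = 0.0092
  Supplier S5: 0.49 × 0.14 = 0.0686
  Supplier S4: 0.1 × 0.036 = 0.0036
  Supplier S2: 0.18 × 0.385 = 0.0693
Sum = 0.1507.
P(Supplier S6 | evidence) = 0.0092 / 0.1507 ≈ 0.0610.

0.0610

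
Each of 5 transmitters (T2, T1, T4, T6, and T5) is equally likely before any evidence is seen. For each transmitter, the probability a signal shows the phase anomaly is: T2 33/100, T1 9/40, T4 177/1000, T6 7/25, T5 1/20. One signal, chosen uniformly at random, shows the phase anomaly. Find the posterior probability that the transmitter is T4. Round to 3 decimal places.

Since the prior is uniform, the posterior is proportional to the likelihood:
  T2: 0.33
  T1: 0.225
  T4: 0.177
  T6: 0.28
  T5: 0.05
Normalizing constant = 1.062.
P(T4 | evidence) = 0.177 / 1.062 ≈ 0.167.

0.167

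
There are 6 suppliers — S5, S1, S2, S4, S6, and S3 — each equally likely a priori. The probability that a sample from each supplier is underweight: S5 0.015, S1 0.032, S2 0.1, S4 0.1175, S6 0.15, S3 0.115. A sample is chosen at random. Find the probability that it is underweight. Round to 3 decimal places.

Since the prior is uniform, the posterior is proportional to the likelihood:
  S5: 0.015
  S1: 0.032
  S2: 0.1
  S4: 0.1175
  S6: 0.15
  S3: 0.115
P(underweight) = (1/6) × (0.015 + 0.032 + 0.1 + 0.1175 + 0.15 + 0.115) = 0.5295/6 ≈ 0.088.

0.088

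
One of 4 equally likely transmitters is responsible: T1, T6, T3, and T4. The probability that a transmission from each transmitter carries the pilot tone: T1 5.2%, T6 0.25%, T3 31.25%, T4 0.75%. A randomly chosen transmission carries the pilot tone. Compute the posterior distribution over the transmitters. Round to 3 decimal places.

T1 0.139, T6 0.007, T3 0.834, T4 0.020

Since the prior is uniform, the posterior is proportional to the likelihood:
  T1: 0.052
  T6: 0.0025
  T3: 0.3125
  T4: 0.0075
Normalizing constant = 0.3745.
P(T1 | pilot) = 0.052/0.3745 ≈ 0.139
P(T6 | pilot) = 0.0025/0.3745 ≈ 0.007
P(T3 | pilot) = 0.3125/0.3745 ≈ 0.834
P(T4 | pilot) = 0.0075/0.3745 ≈ 0.020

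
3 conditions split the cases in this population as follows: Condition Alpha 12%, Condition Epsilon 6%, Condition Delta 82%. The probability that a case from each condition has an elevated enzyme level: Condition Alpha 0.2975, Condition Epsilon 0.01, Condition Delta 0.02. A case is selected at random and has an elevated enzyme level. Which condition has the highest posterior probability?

Condition Alpha

By Bayes' rule, posterior ∝ prior × likelihood:
  Condition Alpha: 0.12 × 0.2975 = 0.0357
  Condition Epsilon: 0.06 × 0.01 = 0.0006
  Condition Delta: 0.82 × 0.02 = 0.0164
Normalizing constant = 0.0527.
Largest term belongs to Condition Alpha, so Condition Alpha is most probable.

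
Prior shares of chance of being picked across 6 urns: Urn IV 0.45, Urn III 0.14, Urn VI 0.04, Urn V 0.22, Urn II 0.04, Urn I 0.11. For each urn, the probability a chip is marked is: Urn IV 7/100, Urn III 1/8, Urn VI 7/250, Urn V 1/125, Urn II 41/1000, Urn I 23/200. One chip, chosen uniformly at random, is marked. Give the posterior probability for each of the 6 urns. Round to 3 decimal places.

Unnormalized posteriors (prior × likelihood):
  Urn IV: 0.45 × 0.07 = 0.0315
  Urn III: 0.14 × 0.125 = 0.0175
  Urn VI: 0.04 × 0.028 = 0.00112
  Urn V: 0.22 × 0.008 = 0.00176
  Urn II: 0.04 × 0.041 = 0.00164
  Urn I: 0.11 × 0.115 = 0.01265
Sum = 0.06617.
P(Urn IV | marked) = 0.0315/0.06617 ≈ 0.476
P(Urn III | marked) = 0.0175/0.06617 ≈ 0.264
P(Urn VI | marked) = 0.00112/0.06617 ≈ 0.017
P(Urn V | marked) = 0.00176/0.06617 ≈ 0.027
P(Urn II | marked) = 0.00164/0.06617 ≈ 0.025
P(Urn I | marked) = 0.01265/0.06617 ≈ 0.191
(Check: 0.476+0.264+0.017+0.027+0.025+0.191 = 1.000.)

Urn IV 0.476, Urn III 0.264, Urn VI 0.017, Urn V 0.027, Urn II 0.025, Urn I 0.191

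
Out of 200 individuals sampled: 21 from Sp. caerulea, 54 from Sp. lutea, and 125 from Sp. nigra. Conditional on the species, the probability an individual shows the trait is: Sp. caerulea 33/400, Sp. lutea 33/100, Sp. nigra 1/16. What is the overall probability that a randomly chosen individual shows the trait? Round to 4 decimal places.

0.1368

Compute prior × likelihood for every hypothesis:
  Sp. caerulea: 0.105 × 0.0825 = 0.0086625
  Sp. lutea: 0.27 × 0.33 = 0.0891
  Sp. nigra: 0.625 × 0.0625 = 0.0390625
P(trait) = 0.0086625 + 0.0891 + 0.0390625 = 0.136825 → 0.1368.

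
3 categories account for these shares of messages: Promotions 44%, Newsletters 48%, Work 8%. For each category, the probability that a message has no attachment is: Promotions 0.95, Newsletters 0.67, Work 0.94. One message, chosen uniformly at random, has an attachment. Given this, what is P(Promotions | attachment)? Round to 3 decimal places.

Taking complements, P(attachment | each) = Promotions 0.05, Newsletters 0.33, Work 0.06.
Unnormalized posteriors (prior × likelihood):
  Promotions: 0.44 × 0.05 = 0.022
  Newsletters: 0.48 × 0.33 = 0.1584
  Work: 0.08 × 0.06 = 0.0048
Total = 0.1852.
P(Promotions | evidence) = 0.022 / 0.1852 ≈ 0.119.

0.119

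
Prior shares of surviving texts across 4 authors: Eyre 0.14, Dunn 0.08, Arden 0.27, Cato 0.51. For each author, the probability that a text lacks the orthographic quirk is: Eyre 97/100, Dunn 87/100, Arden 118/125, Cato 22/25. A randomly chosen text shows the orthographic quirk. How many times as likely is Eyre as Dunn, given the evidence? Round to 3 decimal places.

Taking complements, P(quirk | each) = Eyre 0.03, Dunn 0.13, Arden 0.056, Cato 0.12.
By Bayes' rule, posterior ∝ prior × likelihood:
  Eyre: 0.14 × 0.03 = 0.0042
  Dunn: 0.08 × 0.13 = 0.0104
  Arden: 0.27 × 0.056 = 0.01512
  Cato: 0.51 × 0.12 = 0.0612
Sum = 0.09092.
The ratio is 0.0042 / 0.0104 (the normalizer cancels) = 0.404.

0.404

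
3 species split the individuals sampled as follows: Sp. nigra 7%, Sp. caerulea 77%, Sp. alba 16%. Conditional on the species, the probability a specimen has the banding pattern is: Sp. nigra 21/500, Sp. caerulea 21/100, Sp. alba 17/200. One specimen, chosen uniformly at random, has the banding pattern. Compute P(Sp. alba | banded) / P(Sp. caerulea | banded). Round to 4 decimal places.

By Bayes' rule, posterior ∝ prior × likelihood:
  Sp. nigra: 0.07 × 0.042 = 0.00294
  Sp. caerulea: 0.77 × 0.21 = 0.1617
  Sp. alba: 0.16 × 0.085 = 0.0136
Total = 0.17824.
The ratio is 0.0136 / 0.1617 (the normalizer cancels) = 0.0841.

0.0841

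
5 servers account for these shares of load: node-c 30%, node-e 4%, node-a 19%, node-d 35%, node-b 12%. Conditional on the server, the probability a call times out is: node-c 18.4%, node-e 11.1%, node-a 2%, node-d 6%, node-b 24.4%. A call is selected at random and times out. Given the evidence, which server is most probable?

Prior × likelihood for each hypothesis:
  node-c: 0.3 × 0.184 = 0.0552
  node-e: 0.04 × 0.111 = 0.00444
  node-a: 0.19 × 0.02 = 0.0038
  node-d: 0.35 × 0.06 = 0.021
  node-b: 0.12 × 0.244 = 0.02928
Sum = 0.11372.
Largest term belongs to node-c, so node-c is most probable.

node-c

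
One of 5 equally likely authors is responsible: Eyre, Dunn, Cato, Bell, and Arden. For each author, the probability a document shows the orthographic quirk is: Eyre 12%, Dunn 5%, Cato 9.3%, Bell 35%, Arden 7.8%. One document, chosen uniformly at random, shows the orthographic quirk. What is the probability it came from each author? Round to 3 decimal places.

With a uniform prior (1/5 each), posterior ∝ likelihood:
  Eyre: 0.12
  Dunn: 0.05
  Cato: 0.093
  Bell: 0.35
  Arden: 0.078
Sum = 0.691.
P(Eyre | quirk) = 0.12/0.691 ≈ 0.174
P(Dunn | quirk) = 0.05/0.691 ≈ 0.072
P(Cato | quirk) = 0.093/0.691 ≈ 0.135
P(Bell | quirk) = 0.35/0.691 ≈ 0.507
P(Arden | quirk) = 0.078/0.691 ≈ 0.113
(Check: 0.174+0.072+0.135+0.507+0.113 = 1.001.)

Eyre 0.174, Dunn 0.072, Cato 0.135, Bell 0.507, Arden 0.113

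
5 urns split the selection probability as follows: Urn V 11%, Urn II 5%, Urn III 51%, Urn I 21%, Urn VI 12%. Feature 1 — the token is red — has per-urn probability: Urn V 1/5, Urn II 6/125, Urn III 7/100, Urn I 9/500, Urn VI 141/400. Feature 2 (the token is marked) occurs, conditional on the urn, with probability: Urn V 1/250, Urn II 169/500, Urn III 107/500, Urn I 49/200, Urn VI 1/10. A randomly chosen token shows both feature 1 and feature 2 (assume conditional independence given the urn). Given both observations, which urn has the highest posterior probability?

Urn III

Prior × likelihood for each hypothesis:
  Urn V: 0.11 × 0.2 × 0.004 = 0.000088
  Urn II: 0.05 × 0.048 × 0.338 = 0.0008112
  Urn III: 0.51 × 0.07 × 0.214 = 0.0076398
  Urn I: 0.21 × 0.018 × 0.245 = 0.0009261
  Urn VI: 0.12 × 0.3525 × 0.1 = 0.00423
Sum = 0.0136951.
Largest term belongs to Urn III, so Urn III is most probable.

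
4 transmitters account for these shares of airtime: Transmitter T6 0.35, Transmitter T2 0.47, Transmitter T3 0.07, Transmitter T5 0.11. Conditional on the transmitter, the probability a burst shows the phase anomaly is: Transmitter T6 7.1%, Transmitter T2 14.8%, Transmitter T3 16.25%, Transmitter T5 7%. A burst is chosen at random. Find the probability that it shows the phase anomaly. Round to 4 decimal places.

0.1135

Unnormalized posteriors (prior × likelihood):
  Transmitter T6: 0.35 × 0.071 = 0.02485
  Transmitter T2: 0.47 × 0.148 = 0.06956
  Transmitter T3: 0.07 × 0.1625 = 0.011375
  Transmitter T5: 0.11 × 0.07 = 0.0077
P(anomaly) = 0.02485 + 0.06956 + 0.011375 + 0.0077 = 0.113485 → 0.1135.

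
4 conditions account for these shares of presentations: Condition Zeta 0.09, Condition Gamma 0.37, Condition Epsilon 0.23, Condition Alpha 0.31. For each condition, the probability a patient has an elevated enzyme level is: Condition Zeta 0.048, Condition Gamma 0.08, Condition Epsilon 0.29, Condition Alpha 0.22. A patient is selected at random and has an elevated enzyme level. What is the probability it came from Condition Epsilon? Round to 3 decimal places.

0.395

Prior × likelihood for each hypothesis:
  Condition Zeta: 0.09 × 0.048 = 0.00432
  Condition Gamma: 0.37 × 0.08 = 0.0296
  Condition Epsilon: 0.23 × 0.29 = 0.0667
  Condition Alpha: 0.31 × 0.22 = 0.0682
Sum = 0.16882.
P(Condition Epsilon | evidence) = 0.0667 / 0.16882 ≈ 0.395.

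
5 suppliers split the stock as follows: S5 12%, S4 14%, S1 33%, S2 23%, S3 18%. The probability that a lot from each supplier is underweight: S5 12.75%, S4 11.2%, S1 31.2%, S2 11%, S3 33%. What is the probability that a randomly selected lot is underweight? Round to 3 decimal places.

0.219

Compute prior × likelihood for every hypothesis:
  S5: 0.12 × 0.1275 = 0.0153
  S4: 0.14 × 0.112 = 0.01568
  S1: 0.33 × 0.312 = 0.10296
  S2: 0.23 × 0.11 = 0.0253
  S3: 0.18 × 0.33 = 0.0594
P(underweight) = 0.0153 + 0.01568 + 0.10296 + 0.0253 + 0.0594 = 0.21864 → 0.219.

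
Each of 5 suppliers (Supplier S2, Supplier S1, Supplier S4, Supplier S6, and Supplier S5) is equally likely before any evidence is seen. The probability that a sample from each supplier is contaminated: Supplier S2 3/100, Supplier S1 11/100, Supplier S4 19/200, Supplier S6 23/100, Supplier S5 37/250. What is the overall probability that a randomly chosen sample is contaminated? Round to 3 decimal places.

0.123

Since the prior is uniform, the posterior is proportional to the likelihood:
  Supplier S2: 0.03
  Supplier S1: 0.11
  Supplier S4: 0.095
  Supplier S6: 0.23
  Supplier S5: 0.148
P(contaminated) = (1/5) × (0.03 + 0.11 + 0.095 + 0.23 + 0.148) = 0.613/5 ≈ 0.123.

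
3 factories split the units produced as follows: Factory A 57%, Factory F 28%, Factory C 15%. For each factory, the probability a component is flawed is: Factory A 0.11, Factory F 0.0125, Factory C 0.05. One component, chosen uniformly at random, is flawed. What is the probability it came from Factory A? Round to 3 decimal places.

0.851

Compute prior × likelihood for every hypothesis:
  Factory A: 0.57 × 0.11 = 0.0627
  Factory F: 0.28 × 0.0125 = 0.0035
  Factory C: 0.15 × 0.05 = 0.0075
Normalizing constant = 0.0737.
P(Factory A | evidence) = 0.0627 / 0.0737 ≈ 0.851.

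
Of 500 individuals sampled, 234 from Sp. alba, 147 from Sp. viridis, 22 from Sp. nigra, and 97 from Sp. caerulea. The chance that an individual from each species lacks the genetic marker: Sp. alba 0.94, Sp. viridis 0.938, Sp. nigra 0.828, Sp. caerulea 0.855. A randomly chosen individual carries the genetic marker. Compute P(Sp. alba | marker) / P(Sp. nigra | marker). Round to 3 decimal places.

3.710

Taking complements, P(marker | each) = Sp. alba 0.06, Sp. viridis 0.062, Sp. nigra 0.172, Sp. caerulea 0.145.
Unnormalized posteriors (prior × likelihood):
  Sp. alba: 0.468 × 0.06 = 0.02808
  Sp. viridis: 0.294 × 0.062 = 0.018228
  Sp. nigra: 0.044 × 0.172 = 0.007568
  Sp. caerulea: 0.194 × 0.145 = 0.02813
Normalizing constant = 0.082006.
The ratio is 0.02808 / 0.007568 (the normalizer cancels) = 3.710.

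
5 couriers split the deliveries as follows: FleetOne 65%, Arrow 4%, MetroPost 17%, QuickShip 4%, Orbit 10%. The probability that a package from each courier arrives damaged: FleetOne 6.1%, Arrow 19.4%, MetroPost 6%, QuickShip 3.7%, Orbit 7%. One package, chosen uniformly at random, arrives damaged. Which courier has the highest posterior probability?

FleetOne

By Bayes' rule, posterior ∝ prior × likelihood:
  FleetOne: 0.65 × 0.061 = 0.03965
  Arrow: 0.04 × 0.194 = 0.00776
  MetroPost: 0.17 × 0.06 = 0.0102
  QuickShip: 0.04 × 0.037 = 0.00148
  Orbit: 0.1 × 0.07 = 0.007
Normalizing constant = 0.06609.
Largest term belongs to FleetOne, so FleetOne is most probable.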